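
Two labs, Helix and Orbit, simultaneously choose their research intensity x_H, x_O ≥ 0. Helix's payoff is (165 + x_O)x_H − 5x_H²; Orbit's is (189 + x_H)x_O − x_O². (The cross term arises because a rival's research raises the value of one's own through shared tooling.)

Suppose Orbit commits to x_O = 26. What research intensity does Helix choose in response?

Expanding Helix's payoff: 165x_H + x_Ox_H − 5x_H².
∂π/∂x_H = 165 + x_O − 10x_H = 0, so x_H = 16.5 + 0.1x_O.
At x_O = 26: x_H = 16.5 + 0.1·26 = 19.1.

19.1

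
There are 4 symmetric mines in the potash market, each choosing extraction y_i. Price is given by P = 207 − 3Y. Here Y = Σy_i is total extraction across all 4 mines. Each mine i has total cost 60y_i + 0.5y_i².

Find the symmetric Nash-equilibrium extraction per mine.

A representative mine's profit is π_i = y_i(207 − 3Y) − 60y_i − 0.5y_i², with Y = y_i + Σ_{j≠i} y_j.
First-order condition: 147 − 7y_i − 3Σ_{j≠i} y_j = 0.
In a symmetric equilibrium every mine chooses the same y, so Σ_{j≠i} y_j = 3y. The condition becomes 147 − 16y = 0, giving y = 147/16 = 9.1875.

9.1875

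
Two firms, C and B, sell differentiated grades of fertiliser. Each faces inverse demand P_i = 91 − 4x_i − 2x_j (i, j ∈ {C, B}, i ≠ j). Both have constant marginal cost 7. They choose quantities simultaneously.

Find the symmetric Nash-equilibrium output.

Firm C's profit: π = x_C(91 − 4x_C − 2x_B) − 7x_C.
∂π/∂x_C = 84 − 8x_C − 2x_B = 0 ⇒ x_C = 10.5 − 0.25x_B.
By symmetry x_B = x_C; substituting into the reaction function, 1.25x_C = 10.5 and x_C = 8.4.

8.4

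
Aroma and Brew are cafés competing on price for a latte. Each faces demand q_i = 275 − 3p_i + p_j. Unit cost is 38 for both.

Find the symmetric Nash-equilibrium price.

Aroma's profit: π = (p_{Aroma} − 38)(275 − 3p_{Aroma} + p_{Brew}).
∂π/∂p_{Aroma} = 389 − 6p_{Aroma} + p_{Brew} = 0 ⇒ p_{Aroma} = 389/6 + (1/6)p_{Brew}.
By symmetry p_{Brew} = p_{Aroma}; substituting into the reaction function, (5/6)p_{Aroma} = 389/6 and p_{Aroma} = 77.8.

77.8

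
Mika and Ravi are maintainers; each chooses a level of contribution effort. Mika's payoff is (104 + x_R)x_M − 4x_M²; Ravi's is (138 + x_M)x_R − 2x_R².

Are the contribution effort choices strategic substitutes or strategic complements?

Expanding Mika's payoff: 104x_M + x_Rx_M − 4x_M².
∂π/∂x_M = 104 + x_R − 8x_M = 0, so x_M = 13 + 0.125x_R.
The best-response slope dx_M/dx_R = 0.125 > 0: the reaction function is upward-sloping, so the choices are strategic complements.

strategic complements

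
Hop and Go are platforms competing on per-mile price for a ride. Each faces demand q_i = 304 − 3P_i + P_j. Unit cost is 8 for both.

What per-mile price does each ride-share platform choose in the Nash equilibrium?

65.6

Hop's profit: π = (P_{Hop} − 8)(304 − 3P_{Hop} + P_{Go}).
∂π/∂P_{Hop} = 328 − 6P_{Hop} + P_{Go} = 0 ⇒ P_{Hop} = 164/3 + (1/6)P_{Go}.
The game is symmetric, so in equilibrium P_{Go} = P_{Hop}: the reaction function gives (5/6)P_{Hop} = 164/3, hence P_{Hop} = 65.6.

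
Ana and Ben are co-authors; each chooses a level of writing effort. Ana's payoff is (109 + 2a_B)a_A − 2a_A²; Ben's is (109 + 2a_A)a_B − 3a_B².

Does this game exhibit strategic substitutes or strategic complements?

strategic complements

Expanding Ana's payoff: 109a_A + 2a_Ba_A − 2a_A².
∂π/∂a_A = 109 + 2a_B − 4a_A = 0, so a_A = 27.25 + 0.5a_B.
The best-response slope da_A/da_B = 0.5 > 0: the reaction function is upward-sloping, so the choices are strategic complements.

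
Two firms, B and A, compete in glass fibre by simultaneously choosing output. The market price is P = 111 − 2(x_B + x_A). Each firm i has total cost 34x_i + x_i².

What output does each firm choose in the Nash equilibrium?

9.625

Firm B's profit: π = x_B(111 − 2(x_B + x_A)) − 34x_B − x_B².
∂π/∂x_B = 77 − 6x_B − 2x_A = 0, so x_B = 77/6 − (1/3)x_A.
By symmetry x_A = x_B; substituting into the reaction function, (4/3)x_B = 77/6 and x_B = 9.625.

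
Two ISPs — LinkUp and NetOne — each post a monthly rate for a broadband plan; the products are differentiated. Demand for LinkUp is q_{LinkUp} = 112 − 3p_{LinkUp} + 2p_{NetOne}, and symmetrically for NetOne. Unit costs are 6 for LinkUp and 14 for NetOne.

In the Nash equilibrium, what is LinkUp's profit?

LinkUp's profit: π = (p_{LinkUp} − 6)(112 − 3p_{LinkUp} + 2p_{NetOne}).
∂π/∂p_{LinkUp} = 130 − 6p_{LinkUp} + 2p_{NetOne} = 0 ⇒ p_{LinkUp} = 65/3 + (1/3)p_{NetOne}.
Similarly p_{NetOne} = 77/3 + (1/3)p_{LinkUp}.
Solving the two reaction functions simultaneously: (1 − (1/3)(1/3))p_{LinkUp} = 65/3 + (1/3)·(77/3), so (8/9)p_{LinkUp} = 272/9 and p_{LinkUp} = 34.
Then p_{NetOne} = 77/3 + (1/3)·34 = 37.
q_{LinkUp} = 112 − 3·34 + 2·37 = 84.
Profit = (34 − 6)·84 = 2352.

2352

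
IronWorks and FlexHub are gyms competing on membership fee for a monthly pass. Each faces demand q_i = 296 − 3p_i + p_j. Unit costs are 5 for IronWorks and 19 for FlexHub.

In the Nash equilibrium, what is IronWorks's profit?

10231.68

IronWorks's profit: π = (p_{IronWorks} − 5)(296 − 3p_{IronWorks} + p_{FlexHub}).
∂π/∂p_{IronWorks} = 311 − 6p_{IronWorks} + p_{FlexHub} = 0 ⇒ p_{IronWorks} = 311/6 + (1/6)p_{FlexHub}.
Similarly p_{FlexHub} = 353/6 + (1/6)p_{IronWorks}.
Substituting the second reaction function into the first: p_{IronWorks} = 311/6 + (1/6)(353/6 + (1/6)p_{IronWorks}), which gives (35/36)p_{IronWorks} = 2219/36 ⇒ p_{IronWorks} = 63.4.
Then p_{FlexHub} = 353/6 + (1/6)·63.4 = 69.4.
q_{IronWorks} = 296 − 3·63.4 + 69.4 = 175.2.
Profit = (63.4 − 5)·175.2 = 10231.68.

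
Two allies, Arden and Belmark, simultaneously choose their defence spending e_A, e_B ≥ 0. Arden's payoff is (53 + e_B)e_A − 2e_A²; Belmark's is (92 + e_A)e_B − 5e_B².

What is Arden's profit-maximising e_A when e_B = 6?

Expanding Arden's payoff: 53e_A + e_Be_A − 2e_A².
∂π/∂e_A = 53 + e_B − 4e_A = 0, so e_A = 13.25 + 0.25e_B.
At e_B = 6: e_A = 13.25 + 0.25·6 = 14.75.

14.75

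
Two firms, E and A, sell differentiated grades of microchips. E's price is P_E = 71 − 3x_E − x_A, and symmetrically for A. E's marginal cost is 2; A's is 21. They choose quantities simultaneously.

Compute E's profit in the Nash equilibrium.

324.48

Firm E's profit: π = x_E(71 − 3x_E − x_A) − 2x_E.
∂π/∂x_E = 69 − 6x_E − x_A = 0 ⇒ x_E = 11.5 − (1/6)x_A.
Similarly x_A = 25/3 − (1/6)x_E.
Substituting the second reaction function into the first: x_E = 11.5 − (1/6)(25/3 − (1/6)x_E), which gives (35/36)x_E = 91/9 ⇒ x_E = 10.4.
Then x_A = 25/3 − (1/6)·10.4 = 6.6.
P_E = 71 − 3·10.4 − 6.6 = 33.2.
Profit = (33.2 − 2)·10.4 = 324.48.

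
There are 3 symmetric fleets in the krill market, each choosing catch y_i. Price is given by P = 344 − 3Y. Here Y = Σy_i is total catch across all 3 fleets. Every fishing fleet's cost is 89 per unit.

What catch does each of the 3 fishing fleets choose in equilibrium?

A representative fishing fleet's profit is π_i = y_i(344 − 3Y) − 89y_i, with Y = y_i + Σ_{j≠i} y_j.
First-order condition: 255 − 6y_i − 3Σ_{j≠i} y_j = 0.
Imposing symmetry (y_j = y for all j) turns Σ_{j≠i} y_j into 2y, so 255 = 12y and y = 21.25.

21.25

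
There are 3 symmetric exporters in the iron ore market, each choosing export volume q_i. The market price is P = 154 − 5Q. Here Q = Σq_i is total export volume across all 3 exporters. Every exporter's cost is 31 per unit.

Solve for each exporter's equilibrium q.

A representative exporter's profit is π_i = q_i(154 − 5Q) − 31q_i, with Q = q_i + Σ_{j≠i} q_j.
First-order condition: 123 − 10q_i − 5Σ_{j≠i} q_j = 0.
In a symmetric equilibrium every exporter chooses the same q, so Σ_{j≠i} q_j = 2q. The condition becomes 123 − 20q = 0, giving q = 123/20 = 6.15.

6.15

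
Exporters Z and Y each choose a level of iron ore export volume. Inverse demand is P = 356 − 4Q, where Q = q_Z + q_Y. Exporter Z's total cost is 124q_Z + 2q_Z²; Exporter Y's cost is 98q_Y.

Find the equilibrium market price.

206.4

Exporter Z's profit: π = q_Z(356 − 4(q_Z + q_Y)) − 124q_Z − 2q_Z².
∂π/∂q_Z = 232 − 12q_Z − 4q_Y = 0, so q_Z = 58/3 − (1/3)q_Y.
For Y: ∂π/∂q_Y = 258 − 8q_Y − 4q_Z = 0 ⇒ q_Y = 32.25 − 0.5q_Z.
Substituting the second reaction function into the first: q_Z = 58/3 − (1/3)(32.25 − 0.5q_Z), which gives (5/6)q_Z = 103/12 ⇒ q_Z = 10.3.
Then q_Y = 32.25 − 0.5·10.3 = 27.1.
Equilibrium price: P = 356 − 4·37.4 = 206.4.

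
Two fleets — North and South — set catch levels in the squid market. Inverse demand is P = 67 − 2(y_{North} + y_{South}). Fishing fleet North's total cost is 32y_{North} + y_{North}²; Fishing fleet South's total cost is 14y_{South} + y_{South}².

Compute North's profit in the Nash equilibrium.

Fishing fleet North's profit: π = y_{North}(67 − 2(y_{North} + y_{South})) − 32y_{North} − y_{North}².
∂π/∂y_{North} = 35 − 6y_{North} − 2y_{South} = 0, so y_{North} = 35/6 − (1/3)y_{South}.
By the same steps for South: y_{South} = 53/6 − (1/3)y_{North}.
Plugging y_{South} into North's best response: y_{North} = 35/6 − (1/3)(53/6 − (1/3)y_{North}) ⇒ (8/9)y_{North} = 26/9, so y_{North} = 3.25.
Then y_{South} = 53/6 − (1/3)·3.25 = 7.75.
Price P = 67 − 2·11 = 45.
North's profit: (45 − 32)·3.25 − (3.25)² = 31.6875.

31.6875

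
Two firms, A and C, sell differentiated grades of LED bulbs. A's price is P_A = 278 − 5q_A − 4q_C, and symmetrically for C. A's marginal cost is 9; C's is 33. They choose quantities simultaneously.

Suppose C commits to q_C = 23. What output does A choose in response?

17.7

Firm A's profit: π = q_A(278 − 5q_A − 4q_C) − 9q_A.
∂π/∂q_A = 269 − 10q_A − 4q_C = 0 ⇒ q_A = 26.9 − 0.4q_C.
At q_C = 23: q_A = 26.9 − 0.4·23 = 17.7.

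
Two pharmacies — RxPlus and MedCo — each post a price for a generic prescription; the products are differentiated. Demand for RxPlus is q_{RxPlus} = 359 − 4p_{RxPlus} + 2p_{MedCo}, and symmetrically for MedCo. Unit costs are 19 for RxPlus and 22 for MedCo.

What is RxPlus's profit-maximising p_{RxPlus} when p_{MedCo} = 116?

83.375

RxPlus's profit: π = (p_{RxPlus} − 19)(359 − 4p_{RxPlus} + 2p_{MedCo}).
∂π/∂p_{RxPlus} = 435 − 8p_{RxPlus} + 2p_{MedCo} = 0 ⇒ p_{RxPlus} = 54.375 + 0.25p_{MedCo}.
At p_{MedCo} = 116: p_{RxPlus} = 54.375 + 0.25·116 = 83.375.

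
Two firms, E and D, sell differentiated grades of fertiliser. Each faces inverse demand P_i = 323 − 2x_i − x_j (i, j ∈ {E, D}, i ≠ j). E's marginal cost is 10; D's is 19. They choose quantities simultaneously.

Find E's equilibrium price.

136.4

Firm E's profit: π = x_E(323 − 2x_E − x_D) − 10x_E.
∂π/∂x_E = 313 − 4x_E − x_D = 0 ⇒ x_E = 78.25 − 0.25x_D.
Similarly x_D = 76 − 0.25x_E.
Solving the two reaction functions simultaneously: (1 − (−0.25)(−0.25))x_E = 78.25 − 0.25·76, so 0.9375x_E = 59.25 and x_E = 63.2.
Then x_D = 76 − 0.25·63.2 = 60.2.
P_E = 323 − 2·63.2 − 60.2 = 136.4.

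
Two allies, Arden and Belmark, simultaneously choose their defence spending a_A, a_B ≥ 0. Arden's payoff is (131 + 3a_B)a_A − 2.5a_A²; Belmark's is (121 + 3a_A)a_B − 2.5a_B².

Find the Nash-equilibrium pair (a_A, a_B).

Expanding Arden's payoff: 131a_A + 3a_Ba_A − 2.5a_A².
∂π/∂a_A = 131 + 3a_B − 5a_A = 0, so a_A = 26.2 + 0.6a_B.
Likewise for Belmark: a_B = 24.2 + 0.6a_A.
Plugging a_B into Arden's best response: a_A = 26.2 + 0.6(24.2 + 0.6a_A) ⇒ 0.64a_A = 40.72, so a_A = 63.625.
Then a_B = 24.2 + 0.6·63.625 = 62.375.

63.625, 62.375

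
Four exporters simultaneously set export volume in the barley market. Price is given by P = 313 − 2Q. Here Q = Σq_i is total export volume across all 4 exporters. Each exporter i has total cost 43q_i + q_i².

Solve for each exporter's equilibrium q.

A representative exporter's profit is π_i = q_i(313 − 2Q) − 43q_i − q_i², with Q = q_i + Σ_{j≠i} q_j.
First-order condition: 270 − 6q_i − 2Σ_{j≠i} q_j = 0.
Imposing symmetry (q_j = q for all j) turns Σ_{j≠i} q_j into 3q, so 270 = 12q and q = 22.5.

22.5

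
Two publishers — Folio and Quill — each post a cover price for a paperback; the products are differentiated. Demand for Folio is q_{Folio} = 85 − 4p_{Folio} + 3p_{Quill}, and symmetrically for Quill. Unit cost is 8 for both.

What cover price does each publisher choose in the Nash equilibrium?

Folio's profit: π = (p_{Folio} − 8)(85 − 4p_{Folio} + 3p_{Quill}).
∂π/∂p_{Folio} = 117 − 8p_{Folio} + 3p_{Quill} = 0 ⇒ p_{Folio} = 14.625 + 0.375p_{Quill}.
Setting p_{Folio} = p_{Quill} in the reaction function: p_{Folio} = 14.625 + 0.375p_{Folio}, so p_{Folio} = 14.625 / 0.625 = 23.4.

23.4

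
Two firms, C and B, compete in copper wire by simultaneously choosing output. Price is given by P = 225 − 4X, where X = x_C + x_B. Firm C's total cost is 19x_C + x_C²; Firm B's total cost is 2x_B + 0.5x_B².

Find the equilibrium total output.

32

Firm C's profit: π = x_C(225 − 4(x_C + x_B)) − 19x_C − x_C².
∂π/∂x_C = 206 − 10x_C − 4x_B = 0, so x_C = 20.6 − 0.4x_B.
For B: ∂π/∂x_B = 223 − 9x_B − 4x_C = 0 ⇒ x_B = 223/9 − (4/9)x_C.
Plugging x_B into C's best response: x_C = 20.6 − 0.4(223/9 − (4/9)x_C) ⇒ (37/45)x_C = 481/45, so x_C = 13.
Then x_B = 223/9 − (4/9)·13 = 19.
Total output: 13 + 19 = 32.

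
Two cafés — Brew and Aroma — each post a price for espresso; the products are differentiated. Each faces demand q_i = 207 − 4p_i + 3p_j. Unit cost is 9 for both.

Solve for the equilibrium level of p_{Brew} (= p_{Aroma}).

48.6

Brew's profit: π = (p_{Brew} − 9)(207 − 4p_{Brew} + 3p_{Aroma}).
∂π/∂p_{Brew} = 243 − 8p_{Brew} + 3p_{Aroma} = 0 ⇒ p_{Brew} = 30.375 + 0.375p_{Aroma}.
Setting p_{Brew} = p_{Aroma} in the reaction function: p_{Brew} = 30.375 + 0.375p_{Brew}, so p_{Brew} = 30.375 / 0.625 = 48.6.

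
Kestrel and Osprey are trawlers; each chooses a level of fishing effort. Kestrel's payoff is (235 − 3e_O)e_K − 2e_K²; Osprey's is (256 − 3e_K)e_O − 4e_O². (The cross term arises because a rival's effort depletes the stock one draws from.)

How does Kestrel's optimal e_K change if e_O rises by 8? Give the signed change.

-6

Expanding Kestrel's payoff: 235e_K − 3e_Oe_K − 2e_K².
∂π/∂e_K = 235 − 3e_O − 4e_K = 0, so e_K = 58.75 − 0.75e_O.
The reaction-function slope is −0.75, so an 8-unit rise in e_O moves e_K by −0.75 × 8 = −6. Kestrel's best response falls — the actions are strategic substitutes.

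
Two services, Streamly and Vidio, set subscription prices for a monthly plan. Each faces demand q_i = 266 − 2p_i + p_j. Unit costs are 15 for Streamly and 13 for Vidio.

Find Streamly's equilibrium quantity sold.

166.8

Streamly's profit: π = (p_{Streamly} − 15)(266 − 2p_{Streamly} + p_{Vidio}).
∂π/∂p_{Streamly} = 296 − 4p_{Streamly} + p_{Vidio} = 0 ⇒ p_{Streamly} = 74 + 0.25p_{Vidio}.
Similarly p_{Vidio} = 73 + 0.25p_{Streamly}.
Solving the two reaction functions simultaneously: (1 − (0.25)(0.25))p_{Streamly} = 74 + 0.25·73, so 0.9375p_{Streamly} = 92.25 and p_{Streamly} = 98.4.
Then p_{Vidio} = 73 + 0.25·98.4 = 97.6.
q_{Streamly} = 266 − 2·98.4 + 97.6 = 166.8.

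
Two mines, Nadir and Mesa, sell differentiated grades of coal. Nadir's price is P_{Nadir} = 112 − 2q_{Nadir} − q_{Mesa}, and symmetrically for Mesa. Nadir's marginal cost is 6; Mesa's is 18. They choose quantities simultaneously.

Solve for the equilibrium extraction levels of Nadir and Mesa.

22, 18

Mine Nadir's profit: π = q_{Nadir}(112 − 2q_{Nadir} − q_{Mesa}) − 6q_{Nadir}.
∂π/∂q_{Nadir} = 106 − 4q_{Nadir} − q_{Mesa} = 0 ⇒ q_{Nadir} = 26.5 − 0.25q_{Mesa}.
Similarly q_{Mesa} = 23.5 − 0.25q_{Nadir}.
Substituting the second reaction function into the first: q_{Nadir} = 26.5 − 0.25(23.5 − 0.25q_{Nadir}), which gives 0.9375q_{Nadir} = 20.625 ⇒ q_{Nadir} = 22.
Then q_{Mesa} = 23.5 − 0.25·22 = 18.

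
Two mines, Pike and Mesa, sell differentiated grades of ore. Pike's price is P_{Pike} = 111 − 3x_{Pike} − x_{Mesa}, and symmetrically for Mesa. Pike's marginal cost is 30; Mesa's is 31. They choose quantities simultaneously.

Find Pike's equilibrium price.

64.8

Mine Pike's profit: π = x_{Pike}(111 − 3x_{Pike} − x_{Mesa}) − 30x_{Pike}.
∂π/∂x_{Pike} = 81 − 6x_{Pike} − x_{Mesa} = 0 ⇒ x_{Pike} = 13.5 − (1/6)x_{Mesa}.
Similarly x_{Mesa} = 40/3 − (1/6)x_{Pike}.
Solving the two reaction functions simultaneously: (1 − (−1/6)(−1/6))x_{Pike} = 13.5 − (1/6)·(40/3), so (35/36)x_{Pike} = 203/18 and x_{Pike} = 11.6.
Then x_{Mesa} = 40/3 − (1/6)·11.6 = 11.4.
P_{Pike} = 111 − 3·11.6 − 11.4 = 64.8.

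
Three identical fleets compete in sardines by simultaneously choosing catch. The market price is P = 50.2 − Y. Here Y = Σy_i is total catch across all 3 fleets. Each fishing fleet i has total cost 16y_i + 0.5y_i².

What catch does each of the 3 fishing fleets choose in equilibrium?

6.84

A representative fishing fleet's profit is π_i = y_i(50.2 − Y) − 16y_i − 0.5y_i², with Y = y_i + Σ_{j≠i} y_j.
First-order condition: 34.2 − 3y_i − Σ_{j≠i} y_j = 0.
With identical fishing fleets, set every y_j = y: then 34.2 − 3y − 2y = 0, i.e. y = 34.2/5 = 6.84.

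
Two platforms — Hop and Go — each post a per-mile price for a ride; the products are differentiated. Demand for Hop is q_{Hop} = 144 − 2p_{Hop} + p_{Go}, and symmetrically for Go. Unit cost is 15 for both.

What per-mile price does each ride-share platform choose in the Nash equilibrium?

58

Hop's profit: π = (p_{Hop} − 15)(144 − 2p_{Hop} + p_{Go}).
∂π/∂p_{Hop} = 174 − 4p_{Hop} + p_{Go} = 0 ⇒ p_{Hop} = 43.5 + 0.25p_{Go}.
Setting p_{Hop} = p_{Go} in the reaction function: p_{Hop} = 43.5 + 0.25p_{Hop}, so p_{Hop} = 43.5 / 0.75 = 58.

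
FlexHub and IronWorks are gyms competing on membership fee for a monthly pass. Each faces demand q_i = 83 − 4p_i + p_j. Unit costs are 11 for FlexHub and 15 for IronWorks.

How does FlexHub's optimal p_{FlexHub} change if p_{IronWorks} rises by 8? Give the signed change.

1

FlexHub's profit: π = (p_{FlexHub} − 11)(83 − 4p_{FlexHub} + p_{IronWorks}).
∂π/∂p_{FlexHub} = 127 − 8p_{FlexHub} + p_{IronWorks} = 0 ⇒ p_{FlexHub} = 15.875 + 0.125p_{IronWorks}.
The reaction-function slope is 0.125, so an 8-unit rise in p_{IronWorks} moves p_{FlexHub} by 0.125 × 8 = 1. FlexHub's best response rises — the actions are strategic complements.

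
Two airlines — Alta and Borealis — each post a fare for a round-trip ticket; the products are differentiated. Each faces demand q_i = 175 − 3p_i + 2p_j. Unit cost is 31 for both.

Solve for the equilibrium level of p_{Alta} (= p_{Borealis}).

67

Alta's profit: π = (p_{Alta} − 31)(175 − 3p_{Alta} + 2p_{Borealis}).
∂π/∂p_{Alta} = 268 − 6p_{Alta} + 2p_{Borealis} = 0 ⇒ p_{Alta} = 134/3 + (1/3)p_{Borealis}.
Setting p_{Alta} = p_{Borealis} in the reaction function: p_{Alta} = 134/3 + (1/3)p_{Alta}, so p_{Alta} = (134/3) / (2/3) = 67.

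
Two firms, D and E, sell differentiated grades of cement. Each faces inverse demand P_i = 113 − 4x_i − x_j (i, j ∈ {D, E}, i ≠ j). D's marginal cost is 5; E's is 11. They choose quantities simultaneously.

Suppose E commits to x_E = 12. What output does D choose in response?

Firm D's profit: π = x_D(113 − 4x_D − x_E) − 5x_D.
∂π/∂x_D = 108 − 8x_D − x_E = 0 ⇒ x_D = 13.5 − 0.125x_E.
At x_E = 12: x_D = 13.5 − 0.125·12 = 12.

12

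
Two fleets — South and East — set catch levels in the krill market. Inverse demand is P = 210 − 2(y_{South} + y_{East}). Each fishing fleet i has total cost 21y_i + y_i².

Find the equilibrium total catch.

Fishing fleet South's profit: π = y_{South}(210 − 2(y_{South} + y_{East})) − 21y_{South} − y_{South}².
∂π/∂y_{South} = 189 − 6y_{South} − 2y_{East} = 0, so y_{South} = 31.5 − (1/3)y_{East}.
Setting y_{South} = y_{East} in the reaction function: y_{South} = 31.5 − (1/3)y_{South}, so y_{South} = 31.5 / (4/3) = 23.625.
Total catch: 23.625 + 23.625 = 47.25.

47.25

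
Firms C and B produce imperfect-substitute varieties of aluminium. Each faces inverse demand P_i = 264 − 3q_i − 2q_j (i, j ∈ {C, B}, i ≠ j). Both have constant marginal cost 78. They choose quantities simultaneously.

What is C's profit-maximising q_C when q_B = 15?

Firm C's profit: π = q_C(264 − 3q_C − 2q_B) − 78q_C.
∂π/∂q_C = 186 − 6q_C − 2q_B = 0 ⇒ q_C = 31 − (1/3)q_B.
At q_B = 15: q_C = 31 − (1/3)·15 = 26.

26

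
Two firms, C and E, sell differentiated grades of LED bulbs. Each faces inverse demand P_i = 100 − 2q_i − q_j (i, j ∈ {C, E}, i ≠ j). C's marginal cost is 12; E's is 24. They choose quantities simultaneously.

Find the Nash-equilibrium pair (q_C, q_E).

18.4, 14.4

Firm C's profit: π = q_C(100 − 2q_C − q_E) − 12q_C.
∂π/∂q_C = 88 − 4q_C − q_E = 0 ⇒ q_C = 22 − 0.25q_E.
Similarly q_E = 19 − 0.25q_C.
Substituting the second reaction function into the first: q_C = 22 − 0.25(19 − 0.25q_C), which gives 0.9375q_C = 17.25 ⇒ q_C = 18.4.
Then q_E = 19 − 0.25·18.4 = 14.4.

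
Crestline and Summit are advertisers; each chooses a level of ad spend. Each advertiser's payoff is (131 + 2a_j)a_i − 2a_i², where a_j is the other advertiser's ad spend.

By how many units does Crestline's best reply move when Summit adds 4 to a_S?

Crestline's payoff is (131 + 2a_S)a_C − 2a_C².
∂π/∂a_C = 131 + 2a_S − 4a_C = 0, so a_C = 32.75 + 0.5a_S.
The reaction-function slope is 0.5, so a 4-unit rise in a_S moves a_C by 0.5 × 4 = 2. Crestline's best response rises — the actions are strategic complements.

2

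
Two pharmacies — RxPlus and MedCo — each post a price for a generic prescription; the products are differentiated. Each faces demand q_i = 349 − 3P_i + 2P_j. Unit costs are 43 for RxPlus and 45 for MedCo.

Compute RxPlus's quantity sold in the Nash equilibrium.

230.625

RxPlus's profit: π = (P_{RxPlus} − 43)(349 − 3P_{RxPlus} + 2P_{MedCo}).
∂π/∂P_{RxPlus} = 478 − 6P_{RxPlus} + 2P_{MedCo} = 0 ⇒ P_{RxPlus} = 239/3 + (1/3)P_{MedCo}.
Similarly P_{MedCo} = 242/3 + (1/3)P_{RxPlus}.
Solving the two reaction functions simultaneously: (1 − (1/3)(1/3))P_{RxPlus} = 239/3 + (1/3)·(242/3), so (8/9)P_{RxPlus} = 959/9 and P_{RxPlus} = 119.875.
Then P_{MedCo} = 242/3 + (1/3)·119.875 = 120.625.
q_{RxPlus} = 349 − 3·119.875 + 2·120.625 = 230.625.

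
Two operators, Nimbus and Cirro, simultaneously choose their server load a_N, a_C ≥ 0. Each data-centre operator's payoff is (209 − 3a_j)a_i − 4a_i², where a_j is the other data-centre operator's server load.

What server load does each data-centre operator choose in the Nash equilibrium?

Nimbus's payoff is (209 − 3a_C)a_N − 4a_N².
∂π/∂a_N = 209 − 3a_C − 8a_N = 0, so a_N = 26.125 − 0.375a_C.
Setting a_N = a_C in the reaction function: a_N = 26.125 − 0.375a_N, so a_N = 26.125 / 1.375 = 19.

19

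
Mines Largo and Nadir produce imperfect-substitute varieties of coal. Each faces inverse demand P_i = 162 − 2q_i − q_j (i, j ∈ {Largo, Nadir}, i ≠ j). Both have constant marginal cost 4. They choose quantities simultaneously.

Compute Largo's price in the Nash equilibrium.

Mine Largo's profit: π = q_{Largo}(162 − 2q_{Largo} − q_{Nadir}) − 4q_{Largo}.
∂π/∂q_{Largo} = 158 − 4q_{Largo} − q_{Nadir} = 0 ⇒ q_{Largo} = 39.5 − 0.25q_{Nadir}.
By symmetry q_{Nadir} = q_{Largo}; substituting into the reaction function, 1.25q_{Largo} = 39.5 and q_{Largo} = 31.6.
P_{Largo} = 162 − 2·31.6 − 31.6 = 67.2.

67.2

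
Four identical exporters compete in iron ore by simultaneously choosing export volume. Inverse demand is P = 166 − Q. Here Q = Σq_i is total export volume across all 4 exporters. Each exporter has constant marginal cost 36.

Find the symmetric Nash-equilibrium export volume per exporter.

A representative exporter's profit is π_i = q_i(166 − Q) − 36q_i, with Q = q_i + Σ_{j≠i} q_j.
First-order condition: 130 − 2q_i − Σ_{j≠i} q_j = 0.
With identical exporters, set every q_j = q: then 130 − 2q − 3q = 0, i.e. q = 130/5 = 26.

26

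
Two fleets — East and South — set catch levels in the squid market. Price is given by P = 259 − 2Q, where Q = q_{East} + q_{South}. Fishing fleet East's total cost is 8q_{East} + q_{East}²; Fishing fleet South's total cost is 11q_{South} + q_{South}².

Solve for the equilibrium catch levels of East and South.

Fishing fleet East's profit: π = q_{East}(259 − 2(q_{East} + q_{South})) − 8q_{East} − q_{East}².
∂π/∂q_{East} = 251 − 6q_{East} − 2q_{South} = 0, so q_{East} = 251/6 − (1/3)q_{South}.
By the same steps for South: q_{South} = 124/3 − (1/3)q_{East}.
Solving the two reaction functions simultaneously: (1 − (−1/3)(−1/3))q_{East} = 251/6 − (1/3)·(124/3), so (8/9)q_{East} = 505/18 and q_{East} = 31.5625.
Then q_{South} = 124/3 − (1/3)·31.5625 = 30.8125.

31.5625, 30.8125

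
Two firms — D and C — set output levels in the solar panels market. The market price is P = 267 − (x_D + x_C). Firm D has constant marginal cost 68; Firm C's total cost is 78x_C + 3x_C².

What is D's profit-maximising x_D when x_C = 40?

Firm D's profit: π = x_D(267 − (x_D + x_C)) − 68x_D.
∂π/∂x_D = 199 − 2x_D − x_C = 0, so x_D = 99.5 − 0.5x_C.
At x_C = 40: x_D = 99.5 − 0.5·40 = 79.5.

79.5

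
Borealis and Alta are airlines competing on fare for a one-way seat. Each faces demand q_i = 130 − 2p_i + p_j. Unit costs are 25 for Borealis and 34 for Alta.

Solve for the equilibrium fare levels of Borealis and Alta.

61.2, 64.8

Borealis's profit: π = (p_{Borealis} − 25)(130 − 2p_{Borealis} + p_{Alta}).
∂π/∂p_{Borealis} = 180 − 4p_{Borealis} + p_{Alta} = 0 ⇒ p_{Borealis} = 45 + 0.25p_{Alta}.
Similarly p_{Alta} = 49.5 + 0.25p_{Borealis}.
Plugging p_{Alta} into Borealis's best response: p_{Borealis} = 45 + 0.25(49.5 + 0.25p_{Borealis}) ⇒ 0.9375p_{Borealis} = 57.375, so p_{Borealis} = 61.2.
Then p_{Alta} = 49.5 + 0.25·61.2 = 64.8.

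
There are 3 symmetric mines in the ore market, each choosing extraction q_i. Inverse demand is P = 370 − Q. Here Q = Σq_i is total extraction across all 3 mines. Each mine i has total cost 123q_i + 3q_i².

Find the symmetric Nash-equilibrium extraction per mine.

A representative mine's profit is π_i = q_i(370 − Q) − 123q_i − 3q_i², with Q = q_i + Σ_{j≠i} q_j.
First-order condition: 247 − 8q_i − Σ_{j≠i} q_j = 0.
Imposing symmetry (q_j = q for all j) turns Σ_{j≠i} q_j into 2q, so 247 = 10q and q = 24.7.

24.7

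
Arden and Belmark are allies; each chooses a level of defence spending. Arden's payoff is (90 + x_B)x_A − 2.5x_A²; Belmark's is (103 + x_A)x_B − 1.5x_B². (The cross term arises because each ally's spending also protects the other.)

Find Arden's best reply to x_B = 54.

Expanding Arden's payoff: 90x_A + x_Bx_A − 2.5x_A².
∂π/∂x_A = 90 + x_B − 5x_A = 0, so x_A = 18 + 0.2x_B.
At x_B = 54: x_A = 18 + 0.2·54 = 28.8.

28.8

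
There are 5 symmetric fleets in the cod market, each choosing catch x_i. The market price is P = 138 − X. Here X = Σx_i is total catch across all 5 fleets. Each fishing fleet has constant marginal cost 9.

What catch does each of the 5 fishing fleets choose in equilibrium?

21.5

A representative fishing fleet's profit is π_i = x_i(138 − X) − 9x_i, with X = x_i + Σ_{j≠i} x_j.
First-order condition: 129 − 2x_i − Σ_{j≠i} x_j = 0.
Imposing symmetry (x_j = x for all j) turns Σ_{j≠i} x_j into 4x, so 129 = 6x and x = 21.5.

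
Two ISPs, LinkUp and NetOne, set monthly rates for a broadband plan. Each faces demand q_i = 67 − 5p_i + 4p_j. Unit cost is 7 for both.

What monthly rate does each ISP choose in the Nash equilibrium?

17

LinkUp's profit: π = (p_{LinkUp} − 7)(67 − 5p_{LinkUp} + 4p_{NetOne}).
∂π/∂p_{LinkUp} = 102 − 10p_{LinkUp} + 4p_{NetOne} = 0 ⇒ p_{LinkUp} = 10.2 + 0.4p_{NetOne}.
The game is symmetric, so in equilibrium p_{NetOne} = p_{LinkUp}: the reaction function gives 0.6p_{LinkUp} = 10.2, hence p_{LinkUp} = 17.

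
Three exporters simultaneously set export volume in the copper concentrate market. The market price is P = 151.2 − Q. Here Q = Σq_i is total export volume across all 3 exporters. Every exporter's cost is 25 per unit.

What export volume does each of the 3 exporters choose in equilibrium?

A representative exporter's profit is π_i = q_i(151.2 − Q) − 25q_i, with Q = q_i + Σ_{j≠i} q_j.
First-order condition: 126.2 − 2q_i − Σ_{j≠i} q_j = 0.
In a symmetric equilibrium every exporter chooses the same q, so Σ_{j≠i} q_j = 2q. The condition becomes 126.2 − 4q = 0, giving q = 126.2/4 = 31.55.

31.55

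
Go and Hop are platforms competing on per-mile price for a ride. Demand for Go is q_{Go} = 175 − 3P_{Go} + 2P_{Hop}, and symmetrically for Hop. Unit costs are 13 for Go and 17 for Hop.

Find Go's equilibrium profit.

Go's profit: π = (P_{Go} − 13)(175 − 3P_{Go} + 2P_{Hop}).
∂π/∂P_{Go} = 214 − 6P_{Go} + 2P_{Hop} = 0 ⇒ P_{Go} = 107/3 + (1/3)P_{Hop}.
Similarly P_{Hop} = 113/3 + (1/3)P_{Go}.
Substituting the second reaction function into the first: P_{Go} = 107/3 + (1/3)(113/3 + (1/3)P_{Go}), which gives (8/9)P_{Go} = 434/9 ⇒ P_{Go} = 54.25.
Then P_{Hop} = 113/3 + (1/3)·54.25 = 55.75.
q_{Go} = 175 − 3·54.25 + 2·55.75 = 123.75.
Profit = (54.25 − 13)·123.75 = 5104.6875.

5104.6875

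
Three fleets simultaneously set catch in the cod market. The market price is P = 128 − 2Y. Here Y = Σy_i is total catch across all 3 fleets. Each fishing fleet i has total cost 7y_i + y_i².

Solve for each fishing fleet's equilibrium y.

A representative fishing fleet's profit is π_i = y_i(128 − 2Y) − 7y_i − y_i², with Y = y_i + Σ_{j≠i} y_j.
First-order condition: 121 − 6y_i − 2Σ_{j≠i} y_j = 0.
In a symmetric equilibrium every fishing fleet chooses the same y, so Σ_{j≠i} y_j = 2y. The condition becomes 121 − 10y = 0, giving y = 121/10 = 12.1.

12.1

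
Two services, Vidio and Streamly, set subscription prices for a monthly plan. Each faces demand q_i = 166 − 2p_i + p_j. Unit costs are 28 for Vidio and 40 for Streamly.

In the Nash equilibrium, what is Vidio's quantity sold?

Vidio's profit: π = (p_{Vidio} − 28)(166 − 2p_{Vidio} + p_{Streamly}).
∂π/∂p_{Vidio} = 222 − 4p_{Vidio} + p_{Streamly} = 0 ⇒ p_{Vidio} = 55.5 + 0.25p_{Streamly}.
Similarly p_{Streamly} = 61.5 + 0.25p_{Vidio}.
Substituting the second reaction function into the first: p_{Vidio} = 55.5 + 0.25(61.5 + 0.25p_{Vidio}), which gives 0.9375p_{Vidio} = 70.875 ⇒ p_{Vidio} = 75.6.
Then p_{Streamly} = 61.5 + 0.25·75.6 = 80.4.
q_{Vidio} = 166 − 2·75.6 + 80.4 = 95.2.

95.2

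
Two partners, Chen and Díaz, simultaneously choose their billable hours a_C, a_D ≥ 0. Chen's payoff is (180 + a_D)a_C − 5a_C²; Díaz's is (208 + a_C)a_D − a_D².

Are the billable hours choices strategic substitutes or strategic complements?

Expanding Chen's payoff: 180a_C + a_Da_C − 5a_C².
∂π/∂a_C = 180 + a_D − 10a_C = 0, so a_C = 18 + 0.1a_D.
The best-response slope da_C/da_D = 0.1 > 0: the reaction function is upward-sloping, so the choices are strategic complements.

strategic complements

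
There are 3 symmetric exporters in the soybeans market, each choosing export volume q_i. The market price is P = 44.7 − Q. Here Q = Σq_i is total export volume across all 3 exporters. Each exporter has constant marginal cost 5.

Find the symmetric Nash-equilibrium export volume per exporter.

A representative exporter's profit is π_i = q_i(44.7 − Q) − 5q_i, with Q = q_i + Σ_{j≠i} q_j.
First-order condition: 39.7 − 2q_i − Σ_{j≠i} q_j = 0.
Imposing symmetry (q_j = q for all j) turns Σ_{j≠i} q_j into 2q, so 39.7 = 4q and q = 9.925.

9.925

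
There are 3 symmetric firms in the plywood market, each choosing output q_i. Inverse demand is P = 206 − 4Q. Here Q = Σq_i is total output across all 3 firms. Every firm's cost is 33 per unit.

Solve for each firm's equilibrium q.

10.8125

A representative firm's profit is π_i = q_i(206 − 4Q) − 33q_i, with Q = q_i + Σ_{j≠i} q_j.
First-order condition: 173 − 8q_i − 4Σ_{j≠i} q_j = 0.
Imposing symmetry (q_j = q for all j) turns Σ_{j≠i} q_j into 2q, so 173 = 16q and q = 10.8125.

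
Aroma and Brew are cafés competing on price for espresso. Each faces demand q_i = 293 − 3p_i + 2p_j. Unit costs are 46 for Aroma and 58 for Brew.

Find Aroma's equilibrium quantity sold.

Aroma's profit: π = (p_{Aroma} − 46)(293 − 3p_{Aroma} + 2p_{Brew}).
∂π/∂p_{Aroma} = 431 − 6p_{Aroma} + 2p_{Brew} = 0 ⇒ p_{Aroma} = 431/6 + (1/3)p_{Brew}.
Similarly p_{Brew} = 467/6 + (1/3)p_{Aroma}.
Solving the two reaction functions simultaneously: (1 − (1/3)(1/3))p_{Aroma} = 431/6 + (1/3)·(467/6), so (8/9)p_{Aroma} = 880/9 and p_{Aroma} = 110.
Then p_{Brew} = 467/6 + (1/3)·110 = 114.5.
q_{Aroma} = 293 − 3·110 + 2·114.5 = 192.

192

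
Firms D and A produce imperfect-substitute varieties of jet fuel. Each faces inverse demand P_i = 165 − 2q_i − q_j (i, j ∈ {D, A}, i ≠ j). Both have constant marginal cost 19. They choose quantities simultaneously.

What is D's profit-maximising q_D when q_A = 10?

Firm D's profit: π = q_D(165 − 2q_D − q_A) − 19q_D.
∂π/∂q_D = 146 − 4q_D − q_A = 0 ⇒ q_D = 36.5 − 0.25q_A.
At q_A = 10: q_D = 36.5 − 0.25·10 = 34.

34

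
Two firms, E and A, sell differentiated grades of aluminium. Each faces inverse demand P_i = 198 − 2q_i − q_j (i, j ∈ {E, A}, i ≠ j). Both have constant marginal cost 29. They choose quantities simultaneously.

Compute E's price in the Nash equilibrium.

96.6

Firm E's profit: π = q_E(198 − 2q_E − q_A) − 29q_E.
∂π/∂q_E = 169 − 4q_E − q_A = 0 ⇒ q_E = 42.25 − 0.25q_A.
The game is symmetric, so in equilibrium q_A = q_E: the reaction function gives 1.25q_E = 42.25, hence q_E = 33.8.
P_E = 198 − 2·33.8 − 33.8 = 96.6.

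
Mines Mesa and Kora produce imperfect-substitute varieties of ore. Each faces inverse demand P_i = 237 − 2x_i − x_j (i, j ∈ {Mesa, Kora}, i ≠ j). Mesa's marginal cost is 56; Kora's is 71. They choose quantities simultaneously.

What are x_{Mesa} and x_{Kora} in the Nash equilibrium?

Mine Mesa's profit: π = x_{Mesa}(237 − 2x_{Mesa} − x_{Kora}) − 56x_{Mesa}.
∂π/∂x_{Mesa} = 181 − 4x_{Mesa} − x_{Kora} = 0 ⇒ x_{Mesa} = 45.25 − 0.25x_{Kora}.
Similarly x_{Kora} = 41.5 − 0.25x_{Mesa}.
Substituting the second reaction function into the first: x_{Mesa} = 45.25 − 0.25(41.5 − 0.25x_{Mesa}), which gives 0.9375x_{Mesa} = 34.875 ⇒ x_{Mesa} = 37.2.
Then x_{Kora} = 41.5 − 0.25·37.2 = 32.2.

37.2, 32.2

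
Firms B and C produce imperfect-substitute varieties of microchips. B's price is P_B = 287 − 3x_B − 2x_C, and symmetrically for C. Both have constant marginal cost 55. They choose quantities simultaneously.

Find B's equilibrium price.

Firm B's profit: π = x_B(287 − 3x_B − 2x_C) − 55x_B.
∂π/∂x_B = 232 − 6x_B − 2x_C = 0 ⇒ x_B = 116/3 − (1/3)x_C.
Setting x_B = x_C in the reaction function: x_B = 116/3 − (1/3)x_B, so x_B = (116/3) / (4/3) = 29.
P_B = 287 − 3·29 − 2·29 = 142.

142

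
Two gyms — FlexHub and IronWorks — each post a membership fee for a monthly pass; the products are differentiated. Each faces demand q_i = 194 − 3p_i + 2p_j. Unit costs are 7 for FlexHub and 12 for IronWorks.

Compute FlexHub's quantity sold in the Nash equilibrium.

FlexHub's profit: π = (p_{FlexHub} − 7)(194 − 3p_{FlexHub} + 2p_{IronWorks}).
∂π/∂p_{FlexHub} = 215 − 6p_{FlexHub} + 2p_{IronWorks} = 0 ⇒ p_{FlexHub} = 215/6 + (1/3)p_{IronWorks}.
Similarly p_{IronWorks} = 115/3 + (1/3)p_{FlexHub}.
Plugging p_{IronWorks} into FlexHub's best response: p_{FlexHub} = 215/6 + (1/3)(115/3 + (1/3)p_{FlexHub}) ⇒ (8/9)p_{FlexHub} = 875/18, so p_{FlexHub} = 54.6875.
Then p_{IronWorks} = 115/3 + (1/3)·54.6875 = 56.5625.
q_{FlexHub} = 194 − 3·54.6875 + 2·56.5625 = 143.0625.

143.0625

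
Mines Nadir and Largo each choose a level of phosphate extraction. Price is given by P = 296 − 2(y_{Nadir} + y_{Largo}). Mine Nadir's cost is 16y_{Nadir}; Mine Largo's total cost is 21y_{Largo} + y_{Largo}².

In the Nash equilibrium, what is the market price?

129

Mine Nadir's profit: π = y_{Nadir}(296 − 2(y_{Nadir} + y_{Largo})) − 16y_{Nadir}.
∂π/∂y_{Nadir} = 280 − 4y_{Nadir} − 2y_{Largo} = 0, so y_{Nadir} = 70 − 0.5y_{Largo}.
For Largo: ∂π/∂y_{Largo} = 275 − 6y_{Largo} − 2y_{Nadir} = 0 ⇒ y_{Largo} = 275/6 − (1/3)y_{Nadir}.
Solving the two reaction functions simultaneously: (1 − (−0.5)(−1/3))y_{Nadir} = 70 − 0.5·(275/6), so (5/6)y_{Nadir} = 565/12 and y_{Nadir} = 56.5.
Then y_{Largo} = 275/6 − (1/3)·56.5 = 27.
Equilibrium price: P = 296 − 2·83.5 = 129.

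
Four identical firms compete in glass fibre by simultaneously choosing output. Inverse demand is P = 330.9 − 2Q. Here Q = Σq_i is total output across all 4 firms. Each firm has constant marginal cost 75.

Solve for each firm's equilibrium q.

25.59

A representative firm's profit is π_i = q_i(330.9 − 2Q) − 75q_i, with Q = q_i + Σ_{j≠i} q_j.
First-order condition: 255.9 − 4q_i − 2Σ_{j≠i} q_j = 0.
With identical firms, set every q_j = q: then 255.9 − 4q − 6q = 0, i.e. q = 255.9/10 = 25.59.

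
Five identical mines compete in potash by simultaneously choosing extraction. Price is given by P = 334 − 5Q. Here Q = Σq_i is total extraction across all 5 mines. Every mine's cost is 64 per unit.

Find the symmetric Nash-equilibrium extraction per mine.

9

A representative mine's profit is π_i = q_i(334 − 5Q) − 64q_i, with Q = q_i + Σ_{j≠i} q_j.
First-order condition: 270 − 10q_i − 5Σ_{j≠i} q_j = 0.
Imposing symmetry (q_j = q for all j) turns Σ_{j≠i} q_j into 4q, so 270 = 30q and q = 9.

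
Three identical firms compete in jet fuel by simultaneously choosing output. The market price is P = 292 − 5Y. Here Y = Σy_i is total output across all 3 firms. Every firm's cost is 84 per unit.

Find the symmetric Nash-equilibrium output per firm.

A representative firm's profit is π_i = y_i(292 − 5Y) − 84y_i, with Y = y_i + Σ_{j≠i} y_j.
First-order condition: 208 − 10y_i − 5Σ_{j≠i} y_j = 0.
In a symmetric equilibrium every firm chooses the same y, so Σ_{j≠i} y_j = 2y. The condition becomes 208 − 20y = 0, giving y = 208/20 = 10.4.

10.4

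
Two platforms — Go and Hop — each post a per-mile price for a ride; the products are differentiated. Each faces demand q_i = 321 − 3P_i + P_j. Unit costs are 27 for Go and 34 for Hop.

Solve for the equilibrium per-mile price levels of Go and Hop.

81, 84

Go's profit: π = (P_{Go} − 27)(321 − 3P_{Go} + P_{Hop}).
∂π/∂P_{Go} = 402 − 6P_{Go} + P_{Hop} = 0 ⇒ P_{Go} = 67 + (1/6)P_{Hop}.
Similarly P_{Hop} = 70.5 + (1/6)P_{Go}.
Substituting the second reaction function into the first: P_{Go} = 67 + (1/6)(70.5 + (1/6)P_{Go}), which gives (35/36)P_{Go} = 78.75 ⇒ P_{Go} = 81.
Then P_{Hop} = 70.5 + (1/6)·81 = 84.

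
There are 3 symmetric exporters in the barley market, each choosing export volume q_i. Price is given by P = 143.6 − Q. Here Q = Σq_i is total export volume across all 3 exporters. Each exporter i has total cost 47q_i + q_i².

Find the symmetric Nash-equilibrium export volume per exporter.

16.1

A representative exporter's profit is π_i = q_i(143.6 − Q) − 47q_i − q_i², with Q = q_i + Σ_{j≠i} q_j.
First-order condition: 96.6 − 4q_i − Σ_{j≠i} q_j = 0.
In a symmetric equilibrium every exporter chooses the same q, so Σ_{j≠i} q_j = 2q. The condition becomes 96.6 − 6q = 0, giving q = 96.6/6 = 16.1.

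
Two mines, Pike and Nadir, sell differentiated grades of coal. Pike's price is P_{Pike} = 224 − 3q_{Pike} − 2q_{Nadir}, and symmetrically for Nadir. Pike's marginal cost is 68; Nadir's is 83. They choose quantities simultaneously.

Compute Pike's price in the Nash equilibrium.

Mine Pike's profit: π = q_{Pike}(224 − 3q_{Pike} − 2q_{Nadir}) − 68q_{Pike}.
∂π/∂q_{Pike} = 156 − 6q_{Pike} − 2q_{Nadir} = 0 ⇒ q_{Pike} = 26 − (1/3)q_{Nadir}.
Similarly q_{Nadir} = 23.5 − (1/3)q_{Pike}.
Substituting the second reaction function into the first: q_{Pike} = 26 − (1/3)(23.5 − (1/3)q_{Pike}), which gives (8/9)q_{Pike} = 109/6 ⇒ q_{Pike} = 20.4375.
Then q_{Nadir} = 23.5 − (1/3)·20.4375 = 16.6875.
P_{Pike} = 224 − 3·20.4375 − 2·16.6875 = 129.3125.

129.3125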